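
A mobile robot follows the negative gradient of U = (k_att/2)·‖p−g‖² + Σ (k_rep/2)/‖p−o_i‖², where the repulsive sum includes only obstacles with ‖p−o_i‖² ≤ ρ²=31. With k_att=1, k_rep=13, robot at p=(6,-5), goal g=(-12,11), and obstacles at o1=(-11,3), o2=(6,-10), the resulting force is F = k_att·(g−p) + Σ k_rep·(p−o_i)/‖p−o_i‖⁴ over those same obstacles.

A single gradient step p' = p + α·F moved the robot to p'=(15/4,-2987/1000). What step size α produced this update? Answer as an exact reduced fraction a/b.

α = 1/8

F_att = 1·(g−p) = 1·(-18,16) = (-18.0000,16.0000)
o1: d²=353 > ρ²=31 → inactive
o2: d²=25 ≤ ρ²=31; F_rep = 13·(0,5)/25² = (0.0000,0.1040)
F = F_att + ΣF_rep = (-18.0000,16.1040)
Δp = p'−p = (-2.2500,2.0130); α = Δx/Fx = (-9/4) / (-18) = 1/8
check: Δy/Fy = (2013/1000) / (2013/125) = 1/8 ✓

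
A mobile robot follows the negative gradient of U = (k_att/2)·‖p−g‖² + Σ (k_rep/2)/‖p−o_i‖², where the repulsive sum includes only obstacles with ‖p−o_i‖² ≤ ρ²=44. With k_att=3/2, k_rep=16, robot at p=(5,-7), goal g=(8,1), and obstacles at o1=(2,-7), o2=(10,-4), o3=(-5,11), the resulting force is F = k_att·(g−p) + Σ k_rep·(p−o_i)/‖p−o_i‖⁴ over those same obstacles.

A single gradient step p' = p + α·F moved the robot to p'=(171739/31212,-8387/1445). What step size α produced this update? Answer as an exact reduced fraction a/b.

F_att = 3/2·(g−p) = 3/2·(3,8) = (4.5000,12.0000)
o1: d²=9 ≤ ρ²=44; F_rep = 16·(3,0)/9² = (0.5926,0.0000)
o2: d²=34 ≤ ρ²=44; F_rep = 16·(-5,-3)/34² = (-0.0692,-0.0415)
o3: d²=424 > ρ²=44 → inactive
F = F_att + ΣF_rep = (5.0234,11.9585)
Δp = p'−p = (0.5023,1.1958); α = Δx/Fx = (15679/31212) / (78395/15606) = 1/10
check: Δy/Fy = (1728/1445) / (3456/289) = 1/10 ✓

α = 1/10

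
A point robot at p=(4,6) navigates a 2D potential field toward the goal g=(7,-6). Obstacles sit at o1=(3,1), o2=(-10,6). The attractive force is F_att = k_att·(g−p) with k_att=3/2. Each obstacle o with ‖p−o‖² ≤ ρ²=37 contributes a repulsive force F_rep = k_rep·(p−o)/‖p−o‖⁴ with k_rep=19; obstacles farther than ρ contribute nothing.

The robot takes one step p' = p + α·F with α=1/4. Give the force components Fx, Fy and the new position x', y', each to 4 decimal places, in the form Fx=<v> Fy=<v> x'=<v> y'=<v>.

F_att = 3/2·(g−p) = 3/2·(3,-12) = (4.5000,-18.0000)
o1: d²=26 ≤ ρ²=37; F_rep = 19·(1,5)/26² = (0.0281,0.1405)
o2: d²=196 > ρ²=37 → inactive
F = F_att + ΣF_rep = (4.5281,-17.8595)
p' = p + 1/4·F = (5.1320,1.5351)

Fx=4.5281 Fy=-17.8595 x'=5.1320 y'=1.5351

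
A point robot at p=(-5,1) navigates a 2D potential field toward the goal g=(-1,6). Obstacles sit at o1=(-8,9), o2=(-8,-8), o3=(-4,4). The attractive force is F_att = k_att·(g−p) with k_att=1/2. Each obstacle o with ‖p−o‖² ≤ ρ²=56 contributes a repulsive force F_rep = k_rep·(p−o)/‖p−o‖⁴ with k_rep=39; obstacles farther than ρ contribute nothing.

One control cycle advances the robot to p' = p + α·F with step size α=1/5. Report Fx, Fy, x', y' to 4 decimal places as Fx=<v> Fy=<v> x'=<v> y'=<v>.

F_att = 1/2·(g−p) = 1/2·(4,5) = (2.0000,2.5000)
o1: d²=73 > ρ²=56 → inactive
o2: d²=90 > ρ²=56 → inactive
o3: d²=10 ≤ ρ²=56; F_rep = 39·(-1,-3)/10² = (-0.3900,-1.1700)
F = F_att + ΣF_rep = (1.6100,1.3300)
p' = p + 1/5·F = (-4.6780,1.2660)

Fx=1.6100 Fy=1.3300 x'=-4.6780 y'=1.2660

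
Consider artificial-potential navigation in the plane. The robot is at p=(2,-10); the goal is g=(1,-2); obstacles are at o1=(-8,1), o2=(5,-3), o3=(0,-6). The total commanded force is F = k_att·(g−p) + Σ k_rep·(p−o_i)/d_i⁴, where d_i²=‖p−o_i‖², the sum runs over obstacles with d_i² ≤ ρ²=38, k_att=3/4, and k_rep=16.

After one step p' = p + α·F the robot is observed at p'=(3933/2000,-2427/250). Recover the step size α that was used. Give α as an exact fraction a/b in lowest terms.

α = 1/20

F_att = 3/4·(g−p) = 3/4·(-1,8) = (-0.7500,6.0000)
o1: d²=221 > ρ²=38 → inactive
o2: d²=58 > ρ²=38 → inactive
o3: d²=20 ≤ ρ²=38; F_rep = 16·(2,-4)/20² = (0.0800,-0.1600)
F = F_att + ΣF_rep = (-0.6700,5.8400)
Δp = p'−p = (-0.0335,0.2920); α = Δx/Fx = (-67/2000) / (-67/100) = 1/20
check: Δy/Fy = (73/250) / (146/25) = 1/20 ✓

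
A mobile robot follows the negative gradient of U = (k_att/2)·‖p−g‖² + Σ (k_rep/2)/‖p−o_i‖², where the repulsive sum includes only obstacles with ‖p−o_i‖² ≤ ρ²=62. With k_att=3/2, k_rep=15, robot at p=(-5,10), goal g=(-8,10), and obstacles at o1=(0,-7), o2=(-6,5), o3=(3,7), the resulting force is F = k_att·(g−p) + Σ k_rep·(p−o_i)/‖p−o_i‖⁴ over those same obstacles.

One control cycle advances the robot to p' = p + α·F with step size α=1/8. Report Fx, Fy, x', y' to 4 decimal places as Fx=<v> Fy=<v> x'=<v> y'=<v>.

F_att = 3/2·(g−p) = 3/2·(-3,0) = (-4.5000,0.0000)
o1: d²=314 > ρ²=62 → inactive
o2: d²=26 ≤ ρ²=62; F_rep = 15·(1,5)/26² = (0.0222,0.1109)
o3: d²=73 > ρ²=62 → inactive
F = F_att + ΣF_rep = (-4.4778,0.1109)
p' = p + 1/8·F = (-5.5597,10.0139)

Fx=-4.4778 Fy=0.1109 x'=-5.5597 y'=10.0139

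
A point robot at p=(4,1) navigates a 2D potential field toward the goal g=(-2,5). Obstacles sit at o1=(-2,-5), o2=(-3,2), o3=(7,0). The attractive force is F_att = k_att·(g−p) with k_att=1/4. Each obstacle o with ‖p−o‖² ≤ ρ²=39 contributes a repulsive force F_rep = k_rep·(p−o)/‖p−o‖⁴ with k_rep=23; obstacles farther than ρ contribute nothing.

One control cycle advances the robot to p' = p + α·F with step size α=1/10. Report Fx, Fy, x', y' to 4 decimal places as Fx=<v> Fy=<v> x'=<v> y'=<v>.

Fx=-2.1900 Fy=1.2300 x'=3.7810 y'=1.1230

F_att = 1/4·(g−p) = 1/4·(-6,4) = (-1.5000,1.0000)
o1: d²=72 > ρ²=39 → inactive
o2: d²=50 > ρ²=39 → inactive
o3: d²=10 ≤ ρ²=39; F_rep = 23·(-3,1)/10² = (-0.6900,0.2300)
F = F_att + ΣF_rep = (-2.1900,1.2300)
p' = p + 1/10·F = (3.7810,1.1230)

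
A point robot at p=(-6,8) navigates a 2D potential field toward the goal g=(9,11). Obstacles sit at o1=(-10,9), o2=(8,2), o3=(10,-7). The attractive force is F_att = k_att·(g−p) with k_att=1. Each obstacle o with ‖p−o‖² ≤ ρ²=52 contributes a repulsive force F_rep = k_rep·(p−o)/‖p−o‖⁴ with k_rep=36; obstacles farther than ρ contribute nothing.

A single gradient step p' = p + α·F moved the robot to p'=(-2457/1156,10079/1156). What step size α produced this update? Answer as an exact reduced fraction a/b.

α = 1/4

F_att = 1·(g−p) = 1·(15,3) = (15.0000,3.0000)
o1: d²=17 ≤ ρ²=52; F_rep = 36·(4,-1)/17² = (0.4983,-0.1246)
o2: d²=232 > ρ²=52 → inactive
o3: d²=481 > ρ²=52 → inactive
F = F_att + ΣF_rep = (15.4983,2.8754)
Δp = p'−p = (3.8746,0.7189); α = Δx/Fx = (4479/1156) / (4479/289) = 1/4
check: Δy/Fy = (831/1156) / (831/289) = 1/4 ✓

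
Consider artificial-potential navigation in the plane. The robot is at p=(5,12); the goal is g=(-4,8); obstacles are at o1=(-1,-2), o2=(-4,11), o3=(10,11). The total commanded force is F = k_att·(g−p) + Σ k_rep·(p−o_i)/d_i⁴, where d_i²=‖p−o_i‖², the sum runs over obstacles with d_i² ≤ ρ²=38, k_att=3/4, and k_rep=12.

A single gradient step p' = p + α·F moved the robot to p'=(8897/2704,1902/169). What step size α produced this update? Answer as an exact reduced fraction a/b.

α = 1/4

F_att = 3/4·(g−p) = 3/4·(-9,-4) = (-6.7500,-3.0000)
o1: d²=232 > ρ²=38 → inactive
o2: d²=82 > ρ²=38 → inactive
o3: d²=26 ≤ ρ²=38; F_rep = 12·(-5,1)/26² = (-0.0888,0.0178)
F = F_att + ΣF_rep = (-6.8388,-2.9822)
Δp = p'−p = (-1.7097,-0.7456); α = Δx/Fx = (-4623/2704) / (-4623/676) = 1/4
check: Δy/Fy = (-126/169) / (-504/169) = 1/4 ✓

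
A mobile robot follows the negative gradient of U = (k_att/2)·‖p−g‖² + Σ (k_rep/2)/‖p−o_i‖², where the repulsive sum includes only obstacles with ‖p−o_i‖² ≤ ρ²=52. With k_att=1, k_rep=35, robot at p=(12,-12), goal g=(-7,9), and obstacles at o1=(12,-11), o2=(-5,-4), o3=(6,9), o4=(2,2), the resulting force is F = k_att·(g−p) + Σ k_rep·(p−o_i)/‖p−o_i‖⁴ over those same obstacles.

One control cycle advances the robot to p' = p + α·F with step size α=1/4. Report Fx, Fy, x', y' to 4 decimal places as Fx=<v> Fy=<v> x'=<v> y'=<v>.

F_att = 1·(g−p) = 1·(-19,21) = (-19.0000,21.0000)
o1: d²=1 ≤ ρ²=52; F_rep = 35·(0,-1)/1² = (0.0000,-35.0000)
o2: d²=353 > ρ²=52 → inactive
o3: d²=477 > ρ²=52 → inactive
o4: d²=296 > ρ²=52 → inactive
F = F_att + ΣF_rep = (-19.0000,-14.0000)
p' = p + 1/4·F = (7.2500,-15.5000)

Fx=-19.0000 Fy=-14.0000 x'=7.2500 y'=-15.5000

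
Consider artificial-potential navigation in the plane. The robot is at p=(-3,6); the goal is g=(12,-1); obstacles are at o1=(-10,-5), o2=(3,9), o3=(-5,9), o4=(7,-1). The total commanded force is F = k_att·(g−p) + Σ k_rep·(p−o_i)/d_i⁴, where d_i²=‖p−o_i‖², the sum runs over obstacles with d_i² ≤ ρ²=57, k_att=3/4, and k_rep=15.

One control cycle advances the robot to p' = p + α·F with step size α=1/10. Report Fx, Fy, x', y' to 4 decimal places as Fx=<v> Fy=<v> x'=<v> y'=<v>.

F_att = 3/4·(g−p) = 3/4·(15,-7) = (11.2500,-5.2500)
o1: d²=170 > ρ²=57 → inactive
o2: d²=45 ≤ ρ²=57; F_rep = 15·(-6,-3)/45² = (-0.0444,-0.0222)
o3: d²=13 ≤ ρ²=57; F_rep = 15·(2,-3)/13² = (0.1775,-0.2663)
o4: d²=149 > ρ²=57 → inactive
F = F_att + ΣF_rep = (11.3831,-5.5385)
p' = p + 1/10·F = (-1.8617,5.4462)

Fx=11.3831 Fy=-5.5385 x'=-1.8617 y'=5.4462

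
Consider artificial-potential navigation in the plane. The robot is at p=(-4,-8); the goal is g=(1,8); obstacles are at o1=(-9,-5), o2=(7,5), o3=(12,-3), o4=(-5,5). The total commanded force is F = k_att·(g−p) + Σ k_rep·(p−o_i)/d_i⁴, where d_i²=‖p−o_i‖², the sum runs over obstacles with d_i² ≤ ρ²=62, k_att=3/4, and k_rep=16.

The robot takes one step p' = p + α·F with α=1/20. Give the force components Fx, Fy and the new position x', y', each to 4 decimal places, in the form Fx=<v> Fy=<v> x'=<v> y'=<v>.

F_att = 3/4·(g−p) = 3/4·(5,16) = (3.7500,12.0000)
o1: d²=34 ≤ ρ²=62; F_rep = 16·(5,-3)/34² = (0.0692,-0.0415)
o2: d²=290 > ρ²=62 → inactive
o3: d²=281 > ρ²=62 → inactive
o4: d²=170 > ρ²=62 → inactive
F = F_att + ΣF_rep = (3.8192,11.9585)
p' = p + 1/20·F = (-3.8090,-7.4021)

Fx=3.8192 Fy=11.9585 x'=-3.8090 y'=-7.4021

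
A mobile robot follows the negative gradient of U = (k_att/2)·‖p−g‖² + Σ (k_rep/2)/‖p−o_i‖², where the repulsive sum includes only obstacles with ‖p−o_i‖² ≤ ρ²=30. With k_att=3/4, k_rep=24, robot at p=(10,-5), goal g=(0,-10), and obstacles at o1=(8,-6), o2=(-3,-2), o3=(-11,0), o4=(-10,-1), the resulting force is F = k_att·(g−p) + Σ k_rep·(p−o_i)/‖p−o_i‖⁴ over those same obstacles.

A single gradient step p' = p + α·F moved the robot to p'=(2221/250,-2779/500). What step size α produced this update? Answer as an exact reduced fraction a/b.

α = 1/5

F_att = 3/4·(g−p) = 3/4·(-10,-5) = (-7.5000,-3.7500)
o1: d²=5 ≤ ρ²=30; F_rep = 24·(2,1)/5² = (1.9200,0.9600)
o2: d²=178 > ρ²=30 → inactive
o3: d²=466 > ρ²=30 → inactive
o4: d²=416 > ρ²=30 → inactive
F = F_att + ΣF_rep = (-5.5800,-2.7900)
Δp = p'−p = (-1.1160,-0.5580); α = Δx/Fx = (-279/250) / (-279/50) = 1/5
check: Δy/Fy = (-279/500) / (-279/100) = 1/5 ✓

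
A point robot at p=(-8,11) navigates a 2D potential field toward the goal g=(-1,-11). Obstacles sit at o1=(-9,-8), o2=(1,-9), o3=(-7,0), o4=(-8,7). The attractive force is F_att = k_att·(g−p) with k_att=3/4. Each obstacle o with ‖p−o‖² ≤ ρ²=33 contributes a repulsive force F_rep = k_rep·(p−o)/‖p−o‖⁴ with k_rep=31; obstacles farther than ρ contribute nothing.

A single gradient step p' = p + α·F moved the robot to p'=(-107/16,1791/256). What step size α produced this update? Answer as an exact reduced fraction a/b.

α = 1/4

F_att = 3/4·(g−p) = 3/4·(7,-22) = (5.2500,-16.5000)
o1: d²=362 > ρ²=33 → inactive
o2: d²=481 > ρ²=33 → inactive
o3: d²=122 > ρ²=33 → inactive
o4: d²=16 ≤ ρ²=33; F_rep = 31·(0,4)/16² = (0.0000,0.4844)
F = F_att + ΣF_rep = (5.2500,-16.0156)
Δp = p'−p = (1.3125,-4.0039); α = Δx/Fx = (21/16) / (21/4) = 1/4
check: Δy/Fy = (-1025/256) / (-1025/64) = 1/4 ✓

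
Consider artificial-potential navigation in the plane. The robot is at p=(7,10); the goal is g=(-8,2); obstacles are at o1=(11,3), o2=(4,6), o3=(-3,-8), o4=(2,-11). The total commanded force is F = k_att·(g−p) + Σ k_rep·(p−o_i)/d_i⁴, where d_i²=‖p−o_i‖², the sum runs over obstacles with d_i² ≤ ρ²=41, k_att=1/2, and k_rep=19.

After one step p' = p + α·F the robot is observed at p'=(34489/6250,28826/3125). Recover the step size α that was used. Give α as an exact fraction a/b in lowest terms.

F_att = 1/2·(g−p) = 1/2·(-15,-8) = (-7.5000,-4.0000)
o1: d²=65 > ρ²=41 → inactive
o2: d²=25 ≤ ρ²=41; F_rep = 19·(3,4)/25² = (0.0912,0.1216)
o3: d²=424 > ρ²=41 → inactive
o4: d²=466 > ρ²=41 → inactive
F = F_att + ΣF_rep = (-7.4088,-3.8784)
Δp = p'−p = (-1.4818,-0.7757); α = Δx/Fx = (-9261/6250) / (-9261/1250) = 1/5
check: Δy/Fy = (-2424/3125) / (-2424/625) = 1/5 ✓

α = 1/5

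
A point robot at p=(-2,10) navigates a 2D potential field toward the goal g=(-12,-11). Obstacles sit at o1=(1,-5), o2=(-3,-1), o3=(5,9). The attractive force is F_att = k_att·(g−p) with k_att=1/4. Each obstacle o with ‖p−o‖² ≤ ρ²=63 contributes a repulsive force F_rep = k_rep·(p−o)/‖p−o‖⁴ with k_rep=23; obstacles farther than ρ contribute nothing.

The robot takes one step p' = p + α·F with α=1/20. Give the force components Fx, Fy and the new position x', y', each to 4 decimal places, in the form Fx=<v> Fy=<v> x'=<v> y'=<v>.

F_att = 1/4·(g−p) = 1/4·(-10,-21) = (-2.5000,-5.2500)
o1: d²=234 > ρ²=63 → inactive
o2: d²=122 > ρ²=63 → inactive
o3: d²=50 ≤ ρ²=63; F_rep = 23·(-7,1)/50² = (-0.0644,0.0092)
F = F_att + ΣF_rep = (-2.5644,-5.2408)
p' = p + 1/20·F = (-2.1282,9.7380)

Fx=-2.5644 Fy=-5.2408 x'=-2.1282 y'=9.7380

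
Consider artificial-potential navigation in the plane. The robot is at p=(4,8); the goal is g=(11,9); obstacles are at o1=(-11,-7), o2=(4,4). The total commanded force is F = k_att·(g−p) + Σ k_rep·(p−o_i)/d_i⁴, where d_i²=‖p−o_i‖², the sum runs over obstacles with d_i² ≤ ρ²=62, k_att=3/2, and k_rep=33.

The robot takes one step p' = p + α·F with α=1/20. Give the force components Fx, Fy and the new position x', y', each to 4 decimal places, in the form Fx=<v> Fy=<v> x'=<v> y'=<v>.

Fx=10.5000 Fy=2.0156 x'=4.5250 y'=8.1008

F_att = 3/2·(g−p) = 3/2·(7,1) = (10.5000,1.5000)
o1: d²=450 > ρ²=62 → inactive
o2: d²=16 ≤ ρ²=62; F_rep = 33·(0,4)/16² = (0.0000,0.5156)
F = F_att + ΣF_rep = (10.5000,2.0156)
p' = p + 1/20·F = (4.5250,8.1008)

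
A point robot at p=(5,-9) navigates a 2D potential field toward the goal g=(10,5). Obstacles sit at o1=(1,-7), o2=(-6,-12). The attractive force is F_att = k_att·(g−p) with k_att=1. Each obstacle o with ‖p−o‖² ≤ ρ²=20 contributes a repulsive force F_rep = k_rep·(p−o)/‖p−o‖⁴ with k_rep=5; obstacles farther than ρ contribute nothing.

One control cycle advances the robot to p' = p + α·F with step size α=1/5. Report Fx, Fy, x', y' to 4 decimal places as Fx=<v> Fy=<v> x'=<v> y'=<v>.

F_att = 1·(g−p) = 1·(5,14) = (5.0000,14.0000)
o1: d²=20 ≤ ρ²=20; F_rep = 5·(4,-2)/20² = (0.0500,-0.0250)
o2: d²=130 > ρ²=20 → inactive
F = F_att + ΣF_rep = (5.0500,13.9750)
p' = p + 1/5·F = (6.0100,-6.2050)

Fx=5.0500 Fy=13.9750 x'=6.0100 y'=-6.2050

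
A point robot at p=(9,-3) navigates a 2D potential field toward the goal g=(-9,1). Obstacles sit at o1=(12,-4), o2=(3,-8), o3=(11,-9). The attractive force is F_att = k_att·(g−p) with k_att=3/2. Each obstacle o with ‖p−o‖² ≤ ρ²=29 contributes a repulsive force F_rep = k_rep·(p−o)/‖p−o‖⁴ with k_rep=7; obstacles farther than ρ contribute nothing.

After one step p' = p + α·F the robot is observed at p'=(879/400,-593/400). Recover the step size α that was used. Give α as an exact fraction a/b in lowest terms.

F_att = 3/2·(g−p) = 3/2·(-18,4) = (-27.0000,6.0000)
o1: d²=10 ≤ ρ²=29; F_rep = 7·(-3,1)/10² = (-0.2100,0.0700)
o2: d²=61 > ρ²=29 → inactive
o3: d²=40 > ρ²=29 → inactive
F = F_att + ΣF_rep = (-27.2100,6.0700)
Δp = p'−p = (-6.8025,1.5175); α = Δx/Fx = (-2721/400) / (-2721/100) = 1/4
check: Δy/Fy = (607/400) / (607/100) = 1/4 ✓

α = 1/4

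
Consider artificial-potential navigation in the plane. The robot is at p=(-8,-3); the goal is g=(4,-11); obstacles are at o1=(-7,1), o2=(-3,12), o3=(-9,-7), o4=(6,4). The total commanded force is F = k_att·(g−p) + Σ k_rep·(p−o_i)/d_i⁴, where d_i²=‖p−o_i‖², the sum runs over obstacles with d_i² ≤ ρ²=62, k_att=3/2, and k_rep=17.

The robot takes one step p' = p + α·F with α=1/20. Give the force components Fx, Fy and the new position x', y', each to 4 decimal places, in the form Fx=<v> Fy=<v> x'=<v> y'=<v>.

F_att = 3/2·(g−p) = 3/2·(12,-8) = (18.0000,-12.0000)
o1: d²=17 ≤ ρ²=62; F_rep = 17·(-1,-4)/17² = (-0.0588,-0.2353)
o2: d²=250 > ρ²=62 → inactive
o3: d²=17 ≤ ρ²=62; F_rep = 17·(1,4)/17² = (0.0588,0.2353)
o4: d²=245 > ρ²=62 → inactive
F = F_att + ΣF_rep = (18.0000,-12.0000)
p' = p + 1/20·F = (-7.1000,-3.6000)

Fx=18.0000 Fy=-12.0000 x'=-7.1000 y'=-3.6000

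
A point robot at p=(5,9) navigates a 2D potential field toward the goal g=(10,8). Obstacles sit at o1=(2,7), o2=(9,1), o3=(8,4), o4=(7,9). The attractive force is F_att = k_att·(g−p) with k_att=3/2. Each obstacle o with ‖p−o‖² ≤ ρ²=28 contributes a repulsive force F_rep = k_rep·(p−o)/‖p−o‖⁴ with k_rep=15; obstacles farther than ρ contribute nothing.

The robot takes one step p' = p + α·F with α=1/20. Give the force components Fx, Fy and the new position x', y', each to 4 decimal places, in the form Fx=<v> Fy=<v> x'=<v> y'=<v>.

Fx=5.8913 Fy=-1.3225 x'=5.2946 y'=8.9339

F_att = 3/2·(g−p) = 3/2·(5,-1) = (7.5000,-1.5000)
o1: d²=13 ≤ ρ²=28; F_rep = 15·(3,2)/13² = (0.2663,0.1775)
o2: d²=80 > ρ²=28 → inactive
o3: d²=34 > ρ²=28 → inactive
o4: d²=4 ≤ ρ²=28; F_rep = 15·(-2,0)/4² = (-1.8750,0.0000)
F = F_att + ΣF_rep = (5.8913,-1.3225)
p' = p + 1/20·F = (5.2946,8.9339)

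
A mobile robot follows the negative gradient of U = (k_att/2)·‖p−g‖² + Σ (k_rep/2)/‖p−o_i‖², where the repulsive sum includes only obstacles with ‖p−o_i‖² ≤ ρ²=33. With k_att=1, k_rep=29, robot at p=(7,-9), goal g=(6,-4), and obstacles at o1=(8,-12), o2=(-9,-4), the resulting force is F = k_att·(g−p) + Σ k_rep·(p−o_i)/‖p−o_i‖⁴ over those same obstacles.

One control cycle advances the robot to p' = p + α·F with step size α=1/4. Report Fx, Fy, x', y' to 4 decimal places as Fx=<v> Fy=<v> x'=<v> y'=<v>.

Fx=-1.2900 Fy=5.8700 x'=6.6775 y'=-7.5325

F_att = 1·(g−p) = 1·(-1,5) = (-1.0000,5.0000)
o1: d²=10 ≤ ρ²=33; F_rep = 29·(-1,3)/10² = (-0.2900,0.8700)
o2: d²=281 > ρ²=33 → inactive
F = F_att + ΣF_rep = (-1.2900,5.8700)
p' = p + 1/4·F = (6.6775,-7.5325)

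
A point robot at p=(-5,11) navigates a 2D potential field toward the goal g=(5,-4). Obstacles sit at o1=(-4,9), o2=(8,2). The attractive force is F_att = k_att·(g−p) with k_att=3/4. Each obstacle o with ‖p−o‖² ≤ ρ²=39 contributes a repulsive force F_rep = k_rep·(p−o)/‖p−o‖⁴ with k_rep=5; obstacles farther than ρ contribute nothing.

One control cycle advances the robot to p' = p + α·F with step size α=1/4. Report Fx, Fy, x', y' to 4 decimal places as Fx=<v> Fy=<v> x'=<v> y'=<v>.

F_att = 3/4·(g−p) = 3/4·(10,-15) = (7.5000,-11.2500)
o1: d²=5 ≤ ρ²=39; F_rep = 5·(-1,2)/5² = (-0.2000,0.4000)
o2: d²=250 > ρ²=39 → inactive
F = F_att + ΣF_rep = (7.3000,-10.8500)
p' = p + 1/4·F = (-3.1750,8.2875)

Fx=7.3000 Fy=-10.8500 x'=-3.1750 y'=8.2875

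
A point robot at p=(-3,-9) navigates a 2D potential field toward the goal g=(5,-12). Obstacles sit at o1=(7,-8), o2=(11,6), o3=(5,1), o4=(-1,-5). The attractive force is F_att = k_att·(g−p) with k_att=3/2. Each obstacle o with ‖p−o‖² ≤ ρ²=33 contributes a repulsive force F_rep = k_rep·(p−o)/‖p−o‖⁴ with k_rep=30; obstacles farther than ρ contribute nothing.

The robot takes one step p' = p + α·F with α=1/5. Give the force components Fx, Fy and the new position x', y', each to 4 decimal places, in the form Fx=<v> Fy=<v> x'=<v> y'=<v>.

Fx=11.8500 Fy=-4.8000 x'=-0.6300 y'=-9.9600

F_att = 3/2·(g−p) = 3/2·(8,-3) = (12.0000,-4.5000)
o1: d²=101 > ρ²=33 → inactive
o2: d²=421 > ρ²=33 → inactive
o3: d²=164 > ρ²=33 → inactive
o4: d²=20 ≤ ρ²=33; F_rep = 30·(-2,-4)/20² = (-0.1500,-0.3000)
F = F_att + ΣF_rep = (11.8500,-4.8000)
p' = p + 1/5·F = (-0.6300,-9.9600)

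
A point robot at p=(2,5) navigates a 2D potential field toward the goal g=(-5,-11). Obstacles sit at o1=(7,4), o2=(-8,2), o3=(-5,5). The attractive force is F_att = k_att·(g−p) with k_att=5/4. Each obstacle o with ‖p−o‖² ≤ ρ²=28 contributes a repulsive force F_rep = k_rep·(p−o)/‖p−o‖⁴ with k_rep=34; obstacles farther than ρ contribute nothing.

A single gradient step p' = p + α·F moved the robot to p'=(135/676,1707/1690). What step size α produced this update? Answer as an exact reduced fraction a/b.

α = 1/5

F_att = 5/4·(g−p) = 5/4·(-7,-16) = (-8.7500,-20.0000)
o1: d²=26 ≤ ρ²=28; F_rep = 34·(-5,1)/26² = (-0.2515,0.0503)
o2: d²=109 > ρ²=28 → inactive
o3: d²=49 > ρ²=28 → inactive
F = F_att + ΣF_rep = (-9.0015,-19.9497)
Δp = p'−p = (-1.8003,-3.9899); α = Δx/Fx = (-1217/676) / (-6085/676) = 1/5
check: Δy/Fy = (-6743/1690) / (-6743/338) = 1/5 ✓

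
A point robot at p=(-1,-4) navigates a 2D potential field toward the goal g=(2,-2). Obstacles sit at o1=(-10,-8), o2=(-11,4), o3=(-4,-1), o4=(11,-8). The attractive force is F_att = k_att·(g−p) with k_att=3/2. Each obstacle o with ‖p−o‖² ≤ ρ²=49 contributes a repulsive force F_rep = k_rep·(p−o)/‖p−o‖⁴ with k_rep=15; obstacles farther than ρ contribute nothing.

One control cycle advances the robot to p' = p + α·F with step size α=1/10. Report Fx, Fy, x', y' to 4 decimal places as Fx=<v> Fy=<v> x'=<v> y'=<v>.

Fx=4.6389 Fy=2.8611 x'=-0.5361 y'=-3.7139

F_att = 3/2·(g−p) = 3/2·(3,2) = (4.5000,3.0000)
o1: d²=97 > ρ²=49 → inactive
o2: d²=164 > ρ²=49 → inactive
o3: d²=18 ≤ ρ²=49; F_rep = 15·(3,-3)/18² = (0.1389,-0.1389)
o4: d²=160 > ρ²=49 → inactive
F = F_att + ΣF_rep = (4.6389,2.8611)
p' = p + 1/10·F = (-0.5361,-3.7139)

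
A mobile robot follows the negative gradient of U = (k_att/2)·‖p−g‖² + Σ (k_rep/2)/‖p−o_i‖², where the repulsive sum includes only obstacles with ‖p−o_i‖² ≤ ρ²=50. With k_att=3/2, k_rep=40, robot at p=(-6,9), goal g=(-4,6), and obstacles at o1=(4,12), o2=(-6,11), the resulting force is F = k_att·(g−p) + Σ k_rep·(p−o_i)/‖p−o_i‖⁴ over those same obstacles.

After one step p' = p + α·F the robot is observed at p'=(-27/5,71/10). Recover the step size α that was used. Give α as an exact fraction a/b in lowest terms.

F_att = 3/2·(g−p) = 3/2·(2,-3) = (3.0000,-4.5000)
o1: d²=109 > ρ²=50 → inactive
o2: d²=4 ≤ ρ²=50; F_rep = 40·(0,-2)/4² = (0.0000,-5.0000)
F = F_att + ΣF_rep = (3.0000,-9.5000)
Δp = p'−p = (0.6000,-1.9000); α = Δx/Fx = (3/5) / (3) = 1/5
check: Δy/Fy = (-19/10) / (-19/2) = 1/5 ✓

α = 1/5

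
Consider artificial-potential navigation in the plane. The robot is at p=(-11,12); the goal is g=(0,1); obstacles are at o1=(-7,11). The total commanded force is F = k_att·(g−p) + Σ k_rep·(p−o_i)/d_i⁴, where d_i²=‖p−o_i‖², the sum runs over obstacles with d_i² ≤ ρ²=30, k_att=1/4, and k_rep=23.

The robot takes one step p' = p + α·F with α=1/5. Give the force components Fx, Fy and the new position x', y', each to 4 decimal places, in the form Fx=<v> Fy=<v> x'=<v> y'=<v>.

F_att = 1/4·(g−p) = 1/4·(11,-11) = (2.7500,-2.7500)
o1: d²=17 ≤ ρ²=30; F_rep = 23·(-4,1)/17² = (-0.3183,0.0796)
F = F_att + ΣF_rep = (2.4317,-2.6704)
p' = p + 1/5·F = (-10.5137,11.4659)

Fx=2.4317 Fy=-2.6704 x'=-10.5137 y'=11.4659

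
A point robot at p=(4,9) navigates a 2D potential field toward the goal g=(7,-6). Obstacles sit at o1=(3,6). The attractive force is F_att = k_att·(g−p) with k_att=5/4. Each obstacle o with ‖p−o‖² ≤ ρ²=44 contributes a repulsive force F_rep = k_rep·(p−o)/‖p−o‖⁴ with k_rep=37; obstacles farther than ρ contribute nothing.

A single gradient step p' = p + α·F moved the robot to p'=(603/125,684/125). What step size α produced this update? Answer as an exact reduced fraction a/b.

F_att = 5/4·(g−p) = 5/4·(3,-15) = (3.7500,-18.7500)
o1: d²=10 ≤ ρ²=44; F_rep = 37·(1,3)/10² = (0.3700,1.1100)
F = F_att + ΣF_rep = (4.1200,-17.6400)
Δp = p'−p = (0.8240,-3.5280); α = Δx/Fx = (103/125) / (103/25) = 1/5
check: Δy/Fy = (-441/125) / (-441/25) = 1/5 ✓

α = 1/5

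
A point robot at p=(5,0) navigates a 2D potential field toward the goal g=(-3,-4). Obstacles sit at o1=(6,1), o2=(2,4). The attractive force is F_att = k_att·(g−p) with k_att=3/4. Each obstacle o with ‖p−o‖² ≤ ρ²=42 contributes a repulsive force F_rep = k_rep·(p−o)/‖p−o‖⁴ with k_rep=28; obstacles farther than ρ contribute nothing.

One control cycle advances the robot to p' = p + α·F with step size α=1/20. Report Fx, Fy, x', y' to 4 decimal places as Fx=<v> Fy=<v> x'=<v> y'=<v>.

Fx=-12.8656 Fy=-10.1792 x'=4.3567 y'=-0.5090

F_att = 3/4·(g−p) = 3/4·(-8,-4) = (-6.0000,-3.0000)
o1: d²=2 ≤ ρ²=42; F_rep = 28·(-1,-1)/2² = (-7.0000,-7.0000)
o2: d²=25 ≤ ρ²=42; F_rep = 28·(3,-4)/25² = (0.1344,-0.1792)
F = F_att + ΣF_rep = (-12.8656,-10.1792)
p' = p + 1/20·F = (4.3567,-0.5090)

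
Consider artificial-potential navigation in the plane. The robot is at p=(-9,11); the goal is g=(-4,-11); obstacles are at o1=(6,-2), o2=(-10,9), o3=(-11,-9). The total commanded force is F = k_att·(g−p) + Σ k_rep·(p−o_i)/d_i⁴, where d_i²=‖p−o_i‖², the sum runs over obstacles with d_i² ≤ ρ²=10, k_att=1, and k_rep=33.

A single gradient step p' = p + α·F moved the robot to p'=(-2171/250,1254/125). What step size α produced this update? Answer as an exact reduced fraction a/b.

α = 1/20

F_att = 1·(g−p) = 1·(5,-22) = (5.0000,-22.0000)
o1: d²=394 > ρ²=10 → inactive
o2: d²=5 ≤ ρ²=10; F_rep = 33·(1,2)/5² = (1.3200,2.6400)
o3: d²=404 > ρ²=10 → inactive
F = F_att + ΣF_rep = (6.3200,-19.3600)
Δp = p'−p = (0.3160,-0.9680); α = Δx/Fx = (79/250) / (158/25) = 1/20
check: Δy/Fy = (-121/125) / (-484/25) = 1/20 ✓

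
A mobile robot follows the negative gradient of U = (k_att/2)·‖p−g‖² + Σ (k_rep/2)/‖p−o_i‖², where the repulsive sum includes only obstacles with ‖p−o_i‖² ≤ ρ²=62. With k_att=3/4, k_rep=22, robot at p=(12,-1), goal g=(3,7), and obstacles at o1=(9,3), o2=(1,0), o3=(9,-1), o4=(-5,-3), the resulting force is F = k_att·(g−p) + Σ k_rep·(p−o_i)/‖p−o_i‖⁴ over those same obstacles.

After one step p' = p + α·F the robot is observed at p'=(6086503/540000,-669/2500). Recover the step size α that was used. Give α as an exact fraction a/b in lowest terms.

F_att = 3/4·(g−p) = 3/4·(-9,8) = (-6.7500,6.0000)
o1: d²=25 ≤ ρ²=62; F_rep = 22·(3,-4)/25² = (0.1056,-0.1408)
o2: d²=122 > ρ²=62 → inactive
o3: d²=9 ≤ ρ²=62; F_rep = 22·(3,0)/9² = (0.8148,0.0000)
o4: d²=293 > ρ²=62 → inactive
F = F_att + ΣF_rep = (-5.8296,5.8592)
Δp = p'−p = (-0.7287,0.7324); α = Δx/Fx = (-393497/540000) / (-393497/67500) = 1/8
check: Δy/Fy = (1831/2500) / (3662/625) = 1/8 ✓

α = 1/8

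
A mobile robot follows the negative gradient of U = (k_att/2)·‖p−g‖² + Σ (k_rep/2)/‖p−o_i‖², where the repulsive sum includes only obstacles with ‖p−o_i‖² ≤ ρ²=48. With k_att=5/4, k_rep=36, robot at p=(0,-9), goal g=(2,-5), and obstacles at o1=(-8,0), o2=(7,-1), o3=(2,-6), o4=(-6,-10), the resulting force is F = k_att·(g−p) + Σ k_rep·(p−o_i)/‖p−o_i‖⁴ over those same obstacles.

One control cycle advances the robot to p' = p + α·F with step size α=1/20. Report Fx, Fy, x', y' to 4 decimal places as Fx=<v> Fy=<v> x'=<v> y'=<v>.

Fx=2.2317 Fy=4.3872 x'=0.1116 y'=-8.7806

F_att = 5/4·(g−p) = 5/4·(2,4) = (2.5000,5.0000)
o1: d²=145 > ρ²=48 → inactive
o2: d²=113 > ρ²=48 → inactive
o3: d²=13 ≤ ρ²=48; F_rep = 36·(-2,-3)/13² = (-0.4260,-0.6391)
o4: d²=37 ≤ ρ²=48; F_rep = 36·(6,1)/37² = (0.1578,0.0263)
F = F_att + ΣF_rep = (2.2317,4.3872)
p' = p + 1/20·F = (0.1116,-8.7806)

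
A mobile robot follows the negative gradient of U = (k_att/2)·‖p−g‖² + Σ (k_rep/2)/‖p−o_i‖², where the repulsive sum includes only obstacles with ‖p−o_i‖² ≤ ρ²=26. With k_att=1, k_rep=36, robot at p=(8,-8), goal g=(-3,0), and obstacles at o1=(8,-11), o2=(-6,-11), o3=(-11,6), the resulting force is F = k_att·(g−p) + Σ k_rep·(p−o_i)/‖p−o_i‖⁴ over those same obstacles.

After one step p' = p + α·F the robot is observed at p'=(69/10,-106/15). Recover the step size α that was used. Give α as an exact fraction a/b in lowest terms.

F_att = 1·(g−p) = 1·(-11,8) = (-11.0000,8.0000)
o1: d²=9 ≤ ρ²=26; F_rep = 36·(0,3)/9² = (0.0000,1.3333)
o2: d²=205 > ρ²=26 → inactive
o3: d²=557 > ρ²=26 → inactive
F = F_att + ΣF_rep = (-11.0000,9.3333)
Δp = p'−p = (-1.1000,0.9333); α = Δx/Fx = (-11/10) / (-11) = 1/10
check: Δy/Fy = (14/15) / (28/3) = 1/10 ✓

α = 1/10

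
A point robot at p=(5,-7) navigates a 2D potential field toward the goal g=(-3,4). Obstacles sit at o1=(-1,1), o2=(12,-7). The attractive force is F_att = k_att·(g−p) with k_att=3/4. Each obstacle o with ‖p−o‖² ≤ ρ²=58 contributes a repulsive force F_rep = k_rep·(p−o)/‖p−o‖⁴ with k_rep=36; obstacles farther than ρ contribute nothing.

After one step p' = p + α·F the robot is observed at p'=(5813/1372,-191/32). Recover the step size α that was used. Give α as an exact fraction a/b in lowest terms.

F_att = 3/4·(g−p) = 3/4·(-8,11) = (-6.0000,8.2500)
o1: d²=100 > ρ²=58 → inactive
o2: d²=49 ≤ ρ²=58; F_rep = 36·(-7,0)/49² = (-0.1050,0.0000)
F = F_att + ΣF_rep = (-6.1050,8.2500)
Δp = p'−p = (-0.7631,1.0312); α = Δx/Fx = (-1047/1372) / (-2094/343) = 1/8
check: Δy/Fy = (33/32) / (33/4) = 1/8 ✓

α = 1/8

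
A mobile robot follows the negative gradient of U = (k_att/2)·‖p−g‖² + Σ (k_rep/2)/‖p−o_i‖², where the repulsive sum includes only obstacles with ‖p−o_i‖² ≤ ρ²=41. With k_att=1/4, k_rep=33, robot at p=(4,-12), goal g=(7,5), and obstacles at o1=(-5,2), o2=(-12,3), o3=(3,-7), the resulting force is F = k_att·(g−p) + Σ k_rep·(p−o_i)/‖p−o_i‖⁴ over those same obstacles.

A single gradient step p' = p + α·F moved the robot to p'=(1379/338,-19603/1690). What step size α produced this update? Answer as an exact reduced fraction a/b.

F_att = 1/4·(g−p) = 1/4·(3,17) = (0.7500,4.2500)
o1: d²=277 > ρ²=41 → inactive
o2: d²=481 > ρ²=41 → inactive
o3: d²=26 ≤ ρ²=41; F_rep = 33·(1,-5)/26² = (0.0488,-0.2441)
F = F_att + ΣF_rep = (0.7988,4.0059)
Δp = p'−p = (0.0799,0.4006); α = Δx/Fx = (27/338) / (135/169) = 1/10
check: Δy/Fy = (677/1690) / (677/169) = 1/10 ✓

α = 1/10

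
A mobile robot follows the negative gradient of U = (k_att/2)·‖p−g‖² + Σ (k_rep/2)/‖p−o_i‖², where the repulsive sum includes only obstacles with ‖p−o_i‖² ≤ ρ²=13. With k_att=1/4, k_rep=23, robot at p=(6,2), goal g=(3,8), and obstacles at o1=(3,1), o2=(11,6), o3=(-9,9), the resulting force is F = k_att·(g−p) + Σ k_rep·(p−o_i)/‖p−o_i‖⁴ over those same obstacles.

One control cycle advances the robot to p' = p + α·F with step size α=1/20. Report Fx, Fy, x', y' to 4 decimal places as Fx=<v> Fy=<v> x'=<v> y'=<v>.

Fx=-0.0600 Fy=1.7300 x'=5.9970 y'=2.0865

F_att = 1/4·(g−p) = 1/4·(-3,6) = (-0.7500,1.5000)
o1: d²=10 ≤ ρ²=13; F_rep = 23·(3,1)/10² = (0.6900,0.2300)
o2: d²=41 > ρ²=13 → inactive
o3: d²=274 > ρ²=13 → inactive
F = F_att + ΣF_rep = (-0.0600,1.7300)
p' = p + 1/20·F = (5.9970,2.0865)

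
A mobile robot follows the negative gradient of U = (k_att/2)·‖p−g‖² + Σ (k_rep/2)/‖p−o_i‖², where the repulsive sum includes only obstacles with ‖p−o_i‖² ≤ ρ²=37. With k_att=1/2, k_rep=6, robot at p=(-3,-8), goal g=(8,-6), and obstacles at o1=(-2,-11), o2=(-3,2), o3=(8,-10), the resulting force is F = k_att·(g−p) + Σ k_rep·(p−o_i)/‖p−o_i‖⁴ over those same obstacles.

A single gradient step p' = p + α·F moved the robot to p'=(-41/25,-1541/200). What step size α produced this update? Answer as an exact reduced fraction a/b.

F_att = 1/2·(g−p) = 1/2·(11,2) = (5.5000,1.0000)
o1: d²=10 ≤ ρ²=37; F_rep = 6·(-1,3)/10² = (-0.0600,0.1800)
o2: d²=100 > ρ²=37 → inactive
o3: d²=125 > ρ²=37 → inactive
F = F_att + ΣF_rep = (5.4400,1.1800)
Δp = p'−p = (1.3600,0.2950); α = Δx/Fx = (34/25) / (136/25) = 1/4
check: Δy/Fy = (59/200) / (59/50) = 1/4 ✓

α = 1/4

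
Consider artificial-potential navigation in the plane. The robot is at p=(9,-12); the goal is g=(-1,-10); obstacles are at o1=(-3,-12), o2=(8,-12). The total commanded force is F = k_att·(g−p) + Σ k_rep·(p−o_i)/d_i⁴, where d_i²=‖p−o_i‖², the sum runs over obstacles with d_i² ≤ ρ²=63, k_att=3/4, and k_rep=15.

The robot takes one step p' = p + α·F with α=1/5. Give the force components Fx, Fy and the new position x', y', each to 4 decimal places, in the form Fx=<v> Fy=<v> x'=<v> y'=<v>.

Fx=7.5000 Fy=1.5000 x'=10.5000 y'=-11.7000

F_att = 3/4·(g−p) = 3/4·(-10,2) = (-7.5000,1.5000)
o1: d²=144 > ρ²=63 → inactive
o2: d²=1 ≤ ρ²=63; F_rep = 15·(1,0)/1² = (15.0000,0.0000)
F = F_att + ΣF_rep = (7.5000,1.5000)
p' = p + 1/5·F = (10.5000,-11.7000)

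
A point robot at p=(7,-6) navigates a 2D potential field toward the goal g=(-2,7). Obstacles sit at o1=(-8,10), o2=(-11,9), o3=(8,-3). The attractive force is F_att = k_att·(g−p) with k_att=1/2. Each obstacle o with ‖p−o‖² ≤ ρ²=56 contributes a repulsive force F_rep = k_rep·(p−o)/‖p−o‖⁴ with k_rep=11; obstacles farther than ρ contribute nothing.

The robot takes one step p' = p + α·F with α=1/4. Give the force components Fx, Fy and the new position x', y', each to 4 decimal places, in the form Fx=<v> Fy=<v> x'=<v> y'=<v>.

Fx=-4.6100 Fy=6.1700 x'=5.8475 y'=-4.4575

F_att = 1/2·(g−p) = 1/2·(-9,13) = (-4.5000,6.5000)
o1: d²=481 > ρ²=56 → inactive
o2: d²=549 > ρ²=56 → inactive
o3: d²=10 ≤ ρ²=56; F_rep = 11·(-1,-3)/10² = (-0.1100,-0.3300)
F = F_att + ΣF_rep = (-4.6100,6.1700)
p' = p + 1/4·F = (5.8475,-4.4575)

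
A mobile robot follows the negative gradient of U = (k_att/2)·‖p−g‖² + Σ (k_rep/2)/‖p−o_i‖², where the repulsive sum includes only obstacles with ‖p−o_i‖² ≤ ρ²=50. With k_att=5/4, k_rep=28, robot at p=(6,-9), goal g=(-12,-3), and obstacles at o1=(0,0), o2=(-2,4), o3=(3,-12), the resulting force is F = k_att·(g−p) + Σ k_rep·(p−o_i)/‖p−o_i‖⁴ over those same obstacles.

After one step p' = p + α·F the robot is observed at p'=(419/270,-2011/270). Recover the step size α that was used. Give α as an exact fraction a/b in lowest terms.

F_att = 5/4·(g−p) = 5/4·(-18,6) = (-22.5000,7.5000)
o1: d²=117 > ρ²=50 → inactive
o2: d²=233 > ρ²=50 → inactive
o3: d²=18 ≤ ρ²=50; F_rep = 28·(3,3)/18² = (0.2593,0.2593)
F = F_att + ΣF_rep = (-22.2407,7.7593)
Δp = p'−p = (-4.4481,1.5519); α = Δx/Fx = (-1201/270) / (-1201/54) = 1/5
check: Δy/Fy = (419/270) / (419/54) = 1/5 ✓

α = 1/5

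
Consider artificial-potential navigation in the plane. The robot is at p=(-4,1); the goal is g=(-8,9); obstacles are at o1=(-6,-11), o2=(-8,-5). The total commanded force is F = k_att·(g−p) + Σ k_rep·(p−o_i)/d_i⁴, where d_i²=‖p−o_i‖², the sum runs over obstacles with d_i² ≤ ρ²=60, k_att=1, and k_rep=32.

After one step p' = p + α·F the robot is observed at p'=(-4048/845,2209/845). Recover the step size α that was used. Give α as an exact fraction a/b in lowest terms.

F_att = 1·(g−p) = 1·(-4,8) = (-4.0000,8.0000)
o1: d²=148 > ρ²=60 → inactive
o2: d²=52 ≤ ρ²=60; F_rep = 32·(4,6)/52² = (0.0473,0.0710)
F = F_att + ΣF_rep = (-3.9527,8.0710)
Δp = p'−p = (-0.7905,1.6142); α = Δx/Fx = (-668/845) / (-668/169) = 1/5
check: Δy/Fy = (1364/845) / (1364/169) = 1/5 ✓

α = 1/5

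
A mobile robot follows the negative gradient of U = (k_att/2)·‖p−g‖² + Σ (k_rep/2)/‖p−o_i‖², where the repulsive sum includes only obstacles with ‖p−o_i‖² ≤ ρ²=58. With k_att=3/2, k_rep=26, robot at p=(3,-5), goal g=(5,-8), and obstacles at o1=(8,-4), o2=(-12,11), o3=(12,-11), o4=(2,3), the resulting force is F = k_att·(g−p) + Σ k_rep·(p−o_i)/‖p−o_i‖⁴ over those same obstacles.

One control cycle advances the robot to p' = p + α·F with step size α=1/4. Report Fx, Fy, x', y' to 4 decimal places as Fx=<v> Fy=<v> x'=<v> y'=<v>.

F_att = 3/2·(g−p) = 3/2·(2,-3) = (3.0000,-4.5000)
o1: d²=26 ≤ ρ²=58; F_rep = 26·(-5,-1)/26² = (-0.1923,-0.0385)
o2: d²=481 > ρ²=58 → inactive
o3: d²=117 > ρ²=58 → inactive
o4: d²=65 > ρ²=58 → inactive
F = F_att + ΣF_rep = (2.8077,-4.5385)
p' = p + 1/4·F = (3.7019,-6.1346)

Fx=2.8077 Fy=-4.5385 x'=3.7019 y'=-6.1346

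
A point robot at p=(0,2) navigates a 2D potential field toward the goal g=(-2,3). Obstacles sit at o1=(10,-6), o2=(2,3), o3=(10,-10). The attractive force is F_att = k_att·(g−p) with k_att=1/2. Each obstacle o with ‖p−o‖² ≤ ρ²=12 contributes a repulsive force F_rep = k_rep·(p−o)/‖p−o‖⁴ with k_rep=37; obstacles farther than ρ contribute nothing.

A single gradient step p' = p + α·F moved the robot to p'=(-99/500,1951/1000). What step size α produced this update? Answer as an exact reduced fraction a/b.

α = 1/20

F_att = 1/2·(g−p) = 1/2·(-2,1) = (-1.0000,0.5000)
o1: d²=164 > ρ²=12 → inactive
o2: d²=5 ≤ ρ²=12; F_rep = 37·(-2,-1)/5² = (-2.9600,-1.4800)
o3: d²=244 > ρ²=12 → inactive
F = F_att + ΣF_rep = (-3.9600,-0.9800)
Δp = p'−p = (-0.1980,-0.0490); α = Δx/Fx = (-99/500) / (-99/25) = 1/20
check: Δy/Fy = (-49/1000) / (-49/50) = 1/20 ✓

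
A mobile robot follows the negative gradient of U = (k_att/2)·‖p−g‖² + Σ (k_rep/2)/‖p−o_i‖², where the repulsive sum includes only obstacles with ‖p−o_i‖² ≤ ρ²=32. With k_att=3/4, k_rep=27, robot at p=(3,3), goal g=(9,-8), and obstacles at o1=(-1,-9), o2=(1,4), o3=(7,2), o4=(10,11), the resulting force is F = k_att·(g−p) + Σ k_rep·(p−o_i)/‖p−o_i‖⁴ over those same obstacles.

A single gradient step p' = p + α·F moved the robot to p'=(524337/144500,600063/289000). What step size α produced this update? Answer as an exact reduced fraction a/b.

α = 1/10

F_att = 3/4·(g−p) = 3/4·(6,-11) = (4.5000,-8.2500)
o1: d²=160 > ρ²=32 → inactive
o2: d²=5 ≤ ρ²=32; F_rep = 27·(2,-1)/5² = (2.1600,-1.0800)
o3: d²=17 ≤ ρ²=32; F_rep = 27·(-4,1)/17² = (-0.3737,0.0934)
o4: d²=113 > ρ²=32 → inactive
F = F_att + ΣF_rep = (6.2863,-9.2366)
Δp = p'−p = (0.6286,-0.9237); α = Δx/Fx = (90837/144500) / (90837/14450) = 1/10
check: Δy/Fy = (-266937/289000) / (-266937/28900) = 1/10 ✓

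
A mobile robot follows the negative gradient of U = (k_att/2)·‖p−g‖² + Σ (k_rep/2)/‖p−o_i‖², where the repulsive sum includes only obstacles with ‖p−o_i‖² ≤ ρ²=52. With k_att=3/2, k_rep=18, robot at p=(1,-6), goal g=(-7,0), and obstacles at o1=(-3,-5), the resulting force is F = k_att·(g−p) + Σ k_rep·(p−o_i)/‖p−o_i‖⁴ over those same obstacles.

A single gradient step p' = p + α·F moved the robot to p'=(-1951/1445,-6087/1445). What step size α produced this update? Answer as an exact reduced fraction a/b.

α = 1/5

F_att = 3/2·(g−p) = 3/2·(-8,6) = (-12.0000,9.0000)
o1: d²=17 ≤ ρ²=52; F_rep = 18·(4,-1)/17² = (0.2491,-0.0623)
F = F_att + ΣF_rep = (-11.7509,8.9377)
Δp = p'−p = (-2.3502,1.7875); α = Δx/Fx = (-3396/1445) / (-3396/289) = 1/5
check: Δy/Fy = (2583/1445) / (2583/289) = 1/5 ✓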